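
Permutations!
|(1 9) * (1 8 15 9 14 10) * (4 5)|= |(1 14 10)(4 5)(8 15 9)|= 6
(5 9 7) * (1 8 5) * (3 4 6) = (1 8 5 9 7)(3 4 6) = [0, 8, 2, 4, 6, 9, 3, 1, 5, 7]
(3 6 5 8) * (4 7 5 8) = (3 6 8)(4 7 5) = [0, 1, 2, 6, 7, 4, 8, 5, 3]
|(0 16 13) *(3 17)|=6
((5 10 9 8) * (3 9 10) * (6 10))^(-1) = (3 5 8 9)(6 10)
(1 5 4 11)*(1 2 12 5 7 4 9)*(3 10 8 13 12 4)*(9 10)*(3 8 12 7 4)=(1 4 11 2 3 9)(5 10 12)(7 8 13)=[0, 4, 3, 9, 11, 10, 6, 8, 13, 1, 12, 2, 5, 7]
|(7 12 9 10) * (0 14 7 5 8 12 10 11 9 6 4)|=|(0 14 7 10 5 8 12 6 4)(9 11)|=18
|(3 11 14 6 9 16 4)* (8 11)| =|(3 8 11 14 6 9 16 4)| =8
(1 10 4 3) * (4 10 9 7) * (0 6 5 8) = (10)(0 6 5 8)(1 9 7 4 3) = [6, 9, 2, 1, 3, 8, 5, 4, 0, 7, 10]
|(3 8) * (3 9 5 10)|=5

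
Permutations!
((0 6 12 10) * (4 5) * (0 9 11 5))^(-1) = ((0 6 12 10 9 11 5 4))^(-1) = (0 4 5 11 9 10 12 6)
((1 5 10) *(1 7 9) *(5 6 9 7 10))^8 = (10)(1 9 6)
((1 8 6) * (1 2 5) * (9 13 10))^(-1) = (1 5 2 6 8)(9 10 13)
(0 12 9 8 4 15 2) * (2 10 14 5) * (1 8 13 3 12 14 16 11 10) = (0 14 5 2)(1 8 4 15)(3 12 9 13)(10 16 11) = [14, 8, 0, 12, 15, 2, 6, 7, 4, 13, 16, 10, 9, 3, 5, 1, 11]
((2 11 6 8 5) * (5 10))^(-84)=((2 11 6 8 10 5))^(-84)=(11)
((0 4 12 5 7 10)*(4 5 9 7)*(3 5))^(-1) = (0 10 7 9 12 4 5 3)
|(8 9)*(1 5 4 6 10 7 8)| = |(1 5 4 6 10 7 8 9)| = 8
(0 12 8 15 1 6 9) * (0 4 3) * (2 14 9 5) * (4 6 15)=(0 12 8 4 3)(1 15)(2 14 9 6 5)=[12, 15, 14, 0, 3, 2, 5, 7, 4, 6, 10, 11, 8, 13, 9, 1]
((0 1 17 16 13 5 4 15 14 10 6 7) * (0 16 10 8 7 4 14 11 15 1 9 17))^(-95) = ((0 9 17 10 6 4 1)(5 14 8 7 16 13)(11 15))^(-95) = (0 10 1 17 4 9 6)(5 14 8 7 16 13)(11 15)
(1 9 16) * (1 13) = (1 9 16 13) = [0, 9, 2, 3, 4, 5, 6, 7, 8, 16, 10, 11, 12, 1, 14, 15, 13]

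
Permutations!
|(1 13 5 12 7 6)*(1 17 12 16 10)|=20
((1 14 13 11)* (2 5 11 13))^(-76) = ((1 14 2 5 11))^(-76) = (1 11 5 2 14)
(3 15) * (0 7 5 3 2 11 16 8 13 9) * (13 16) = (0 7 5 3 15 2 11 13 9)(8 16) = [7, 1, 11, 15, 4, 3, 6, 5, 16, 0, 10, 13, 12, 9, 14, 2, 8]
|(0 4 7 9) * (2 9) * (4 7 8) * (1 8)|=12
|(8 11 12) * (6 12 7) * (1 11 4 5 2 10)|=10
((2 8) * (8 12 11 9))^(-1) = (2 8 9 11 12)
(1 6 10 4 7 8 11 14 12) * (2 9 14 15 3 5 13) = (1 6 10 4 7 8 11 15 3 5 13 2 9 14 12) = [0, 6, 9, 5, 7, 13, 10, 8, 11, 14, 4, 15, 1, 2, 12, 3]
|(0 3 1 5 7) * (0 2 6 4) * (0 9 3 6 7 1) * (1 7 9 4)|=|(0 6 1 5 7 2 9 3)|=8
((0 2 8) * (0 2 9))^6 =(9) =((0 9)(2 8))^6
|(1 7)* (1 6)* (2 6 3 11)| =6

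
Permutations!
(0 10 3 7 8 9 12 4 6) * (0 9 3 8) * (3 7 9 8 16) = [10, 1, 2, 9, 6, 5, 8, 0, 7, 12, 16, 11, 4, 13, 14, 15, 3] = (0 10 16 3 9 12 4 6 8 7)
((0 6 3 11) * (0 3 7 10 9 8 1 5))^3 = ((0 6 7 10 9 8 1 5)(3 11))^3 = (0 10 1 6 9 5 7 8)(3 11)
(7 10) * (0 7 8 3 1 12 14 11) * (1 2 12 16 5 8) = (0 7 10 1 16 5 8 3 2 12 14 11) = [7, 16, 12, 2, 4, 8, 6, 10, 3, 9, 1, 0, 14, 13, 11, 15, 5]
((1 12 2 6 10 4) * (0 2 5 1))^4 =(0 4 10 6 2)(1 12 5) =((0 2 6 10 4)(1 12 5))^4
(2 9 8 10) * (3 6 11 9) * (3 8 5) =(2 8 10)(3 6 11 9 5) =[0, 1, 8, 6, 4, 3, 11, 7, 10, 5, 2, 9]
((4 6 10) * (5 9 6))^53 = ((4 5 9 6 10))^53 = (4 6 5 10 9)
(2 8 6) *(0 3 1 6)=(0 3 1 6 2 8)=[3, 6, 8, 1, 4, 5, 2, 7, 0]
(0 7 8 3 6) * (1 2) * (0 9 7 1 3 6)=(0 1 2 3)(6 9 7 8)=[1, 2, 3, 0, 4, 5, 9, 8, 6, 7]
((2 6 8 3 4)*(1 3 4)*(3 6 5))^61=(1 5 4 6 3 2 8)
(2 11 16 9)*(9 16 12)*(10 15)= (16)(2 11 12 9)(10 15)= [0, 1, 11, 3, 4, 5, 6, 7, 8, 2, 15, 12, 9, 13, 14, 10, 16]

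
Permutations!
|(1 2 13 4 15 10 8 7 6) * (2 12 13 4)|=|(1 12 13 2 4 15 10 8 7 6)|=10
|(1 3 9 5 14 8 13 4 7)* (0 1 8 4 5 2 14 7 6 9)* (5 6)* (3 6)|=|(0 1 6 9 2 14 4 5 7 8 13 3)|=12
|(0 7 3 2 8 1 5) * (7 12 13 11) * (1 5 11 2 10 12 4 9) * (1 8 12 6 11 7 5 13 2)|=12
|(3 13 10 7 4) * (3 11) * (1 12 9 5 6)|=30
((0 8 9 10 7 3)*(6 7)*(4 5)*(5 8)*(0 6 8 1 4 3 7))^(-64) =(8 10 9)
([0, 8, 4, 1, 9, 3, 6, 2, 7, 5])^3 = [0, 2, 5, 7, 3, 8, 6, 9, 4, 1]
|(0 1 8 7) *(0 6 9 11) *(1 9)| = 12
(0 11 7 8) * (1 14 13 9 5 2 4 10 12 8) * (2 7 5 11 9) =(0 9 11 5 7 1 14 13 2 4 10 12 8) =[9, 14, 4, 3, 10, 7, 6, 1, 0, 11, 12, 5, 8, 2, 13]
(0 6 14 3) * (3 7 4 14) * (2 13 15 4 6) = (0 2 13 15 4 14 7 6 3) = [2, 1, 13, 0, 14, 5, 3, 6, 8, 9, 10, 11, 12, 15, 7, 4]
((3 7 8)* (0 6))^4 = (3 7 8)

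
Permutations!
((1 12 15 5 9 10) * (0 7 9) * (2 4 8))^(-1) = ((0 7 9 10 1 12 15 5)(2 4 8))^(-1) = (0 5 15 12 1 10 9 7)(2 8 4)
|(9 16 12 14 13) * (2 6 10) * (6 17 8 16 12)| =|(2 17 8 16 6 10)(9 12 14 13)| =12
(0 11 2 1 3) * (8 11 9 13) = (0 9 13 8 11 2 1 3) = [9, 3, 1, 0, 4, 5, 6, 7, 11, 13, 10, 2, 12, 8]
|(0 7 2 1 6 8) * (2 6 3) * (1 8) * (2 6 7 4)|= 12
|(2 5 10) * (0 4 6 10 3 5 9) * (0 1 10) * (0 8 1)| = |(0 4 6 8 1 10 2 9)(3 5)| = 8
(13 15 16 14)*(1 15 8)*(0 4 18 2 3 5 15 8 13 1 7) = (0 4 18 2 3 5 15 16 14 1 8 7) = [4, 8, 3, 5, 18, 15, 6, 0, 7, 9, 10, 11, 12, 13, 1, 16, 14, 17, 2]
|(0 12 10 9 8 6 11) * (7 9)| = |(0 12 10 7 9 8 6 11)| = 8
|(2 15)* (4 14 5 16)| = 4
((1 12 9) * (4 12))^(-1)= ((1 4 12 9))^(-1)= (1 9 12 4)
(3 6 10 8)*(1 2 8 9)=(1 2 8 3 6 10 9)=[0, 2, 8, 6, 4, 5, 10, 7, 3, 1, 9]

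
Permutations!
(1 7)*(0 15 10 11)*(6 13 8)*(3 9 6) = (0 15 10 11)(1 7)(3 9 6 13 8) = [15, 7, 2, 9, 4, 5, 13, 1, 3, 6, 11, 0, 12, 8, 14, 10]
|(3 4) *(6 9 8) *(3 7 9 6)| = |(3 4 7 9 8)| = 5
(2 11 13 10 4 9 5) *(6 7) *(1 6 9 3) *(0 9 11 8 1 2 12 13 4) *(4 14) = [9, 6, 8, 2, 3, 12, 7, 11, 1, 5, 0, 14, 13, 10, 4] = (0 9 5 12 13 10)(1 6 7 11 14 4 3 2 8)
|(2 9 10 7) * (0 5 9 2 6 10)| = |(0 5 9)(6 10 7)| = 3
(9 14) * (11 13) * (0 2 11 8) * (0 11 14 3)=(0 2 14 9 3)(8 11 13)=[2, 1, 14, 0, 4, 5, 6, 7, 11, 3, 10, 13, 12, 8, 9]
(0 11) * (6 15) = [11, 1, 2, 3, 4, 5, 15, 7, 8, 9, 10, 0, 12, 13, 14, 6] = (0 11)(6 15)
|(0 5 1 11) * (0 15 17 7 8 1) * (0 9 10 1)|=|(0 5 9 10 1 11 15 17 7 8)|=10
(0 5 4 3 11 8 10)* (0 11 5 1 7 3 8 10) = (0 1 7 3 5 4 8)(10 11) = [1, 7, 2, 5, 8, 4, 6, 3, 0, 9, 11, 10]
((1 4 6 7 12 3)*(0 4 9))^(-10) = ((0 4 6 7 12 3 1 9))^(-10) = (0 1 12 6)(3 7 4 9)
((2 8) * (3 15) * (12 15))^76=(3 12 15)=((2 8)(3 12 15))^76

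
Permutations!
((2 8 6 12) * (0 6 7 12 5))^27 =(2 12 7 8)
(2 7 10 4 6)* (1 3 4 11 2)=(1 3 4 6)(2 7 10 11)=[0, 3, 7, 4, 6, 5, 1, 10, 8, 9, 11, 2]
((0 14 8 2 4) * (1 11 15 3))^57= ((0 14 8 2 4)(1 11 15 3))^57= (0 8 4 14 2)(1 11 15 3)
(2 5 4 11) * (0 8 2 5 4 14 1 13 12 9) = (0 8 2 4 11 5 14 1 13 12 9) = [8, 13, 4, 3, 11, 14, 6, 7, 2, 0, 10, 5, 9, 12, 1]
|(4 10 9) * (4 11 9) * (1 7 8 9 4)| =7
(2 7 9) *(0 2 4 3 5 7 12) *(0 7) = (0 2 12 7 9 4 3 5) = [2, 1, 12, 5, 3, 0, 6, 9, 8, 4, 10, 11, 7]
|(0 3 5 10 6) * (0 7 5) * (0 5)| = |(0 3 5 10 6 7)| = 6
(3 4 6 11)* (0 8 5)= (0 8 5)(3 4 6 11)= [8, 1, 2, 4, 6, 0, 11, 7, 5, 9, 10, 3]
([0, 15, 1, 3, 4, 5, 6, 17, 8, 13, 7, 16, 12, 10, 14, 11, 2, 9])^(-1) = [0, 2, 16, 3, 4, 5, 6, 10, 8, 17, 13, 15, 12, 9, 14, 1, 11, 7]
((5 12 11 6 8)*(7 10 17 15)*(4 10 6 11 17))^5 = (4 10)(5 6 15 12 8 7 17)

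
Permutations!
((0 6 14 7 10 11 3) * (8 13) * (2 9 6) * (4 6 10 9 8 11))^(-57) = ((0 2 8 13 11 3)(4 6 14 7 9 10))^(-57) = (0 13)(2 11)(3 8)(4 7)(6 9)(10 14)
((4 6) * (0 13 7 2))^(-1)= ((0 13 7 2)(4 6))^(-1)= (0 2 7 13)(4 6)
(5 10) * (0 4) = (0 4)(5 10) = [4, 1, 2, 3, 0, 10, 6, 7, 8, 9, 5]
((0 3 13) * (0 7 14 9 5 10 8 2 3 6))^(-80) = ((0 6)(2 3 13 7 14 9 5 10 8))^(-80) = (2 3 13 7 14 9 5 10 8)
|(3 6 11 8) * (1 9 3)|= |(1 9 3 6 11 8)|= 6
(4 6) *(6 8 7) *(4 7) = (4 8)(6 7) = [0, 1, 2, 3, 8, 5, 7, 6, 4]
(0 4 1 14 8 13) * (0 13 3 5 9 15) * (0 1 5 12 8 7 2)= [4, 14, 0, 12, 5, 9, 6, 2, 3, 15, 10, 11, 8, 13, 7, 1]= (0 4 5 9 15 1 14 7 2)(3 12 8)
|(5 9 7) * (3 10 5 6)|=6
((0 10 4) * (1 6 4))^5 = (10)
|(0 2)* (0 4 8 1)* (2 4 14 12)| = 12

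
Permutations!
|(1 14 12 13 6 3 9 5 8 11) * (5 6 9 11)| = |(1 14 12 13 9 6 3 11)(5 8)| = 8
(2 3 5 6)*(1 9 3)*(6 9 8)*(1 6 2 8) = [0, 1, 6, 5, 4, 9, 8, 7, 2, 3] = (2 6 8)(3 5 9)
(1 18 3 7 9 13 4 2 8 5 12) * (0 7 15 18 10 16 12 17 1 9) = (0 7)(1 10 16 12 9 13 4 2 8 5 17)(3 15 18) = [7, 10, 8, 15, 2, 17, 6, 0, 5, 13, 16, 11, 9, 4, 14, 18, 12, 1, 3]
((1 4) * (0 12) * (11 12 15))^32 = (15)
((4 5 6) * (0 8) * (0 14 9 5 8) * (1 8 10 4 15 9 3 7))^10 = ((1 8 14 3 7)(4 10)(5 6 15 9))^10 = (5 15)(6 9)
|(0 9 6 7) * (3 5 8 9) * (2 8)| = 8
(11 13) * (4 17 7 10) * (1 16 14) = (1 16 14)(4 17 7 10)(11 13) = [0, 16, 2, 3, 17, 5, 6, 10, 8, 9, 4, 13, 12, 11, 1, 15, 14, 7]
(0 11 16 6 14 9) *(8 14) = (0 11 16 6 8 14 9) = [11, 1, 2, 3, 4, 5, 8, 7, 14, 0, 10, 16, 12, 13, 9, 15, 6]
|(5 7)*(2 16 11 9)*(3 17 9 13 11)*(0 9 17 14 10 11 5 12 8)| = |(17)(0 9 2 16 3 14 10 11 13 5 7 12 8)| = 13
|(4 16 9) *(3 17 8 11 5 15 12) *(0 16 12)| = |(0 16 9 4 12 3 17 8 11 5 15)| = 11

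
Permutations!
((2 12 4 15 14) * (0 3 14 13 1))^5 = (0 4 3 15 14 13 2 1 12) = ((0 3 14 2 12 4 15 13 1))^5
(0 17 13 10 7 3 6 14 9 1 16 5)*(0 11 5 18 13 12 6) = (0 17 12 6 14 9 1 16 18 13 10 7 3)(5 11) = [17, 16, 2, 0, 4, 11, 14, 3, 8, 1, 7, 5, 6, 10, 9, 15, 18, 12, 13]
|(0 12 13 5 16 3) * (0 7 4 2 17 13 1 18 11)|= |(0 12 1 18 11)(2 17 13 5 16 3 7 4)|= 40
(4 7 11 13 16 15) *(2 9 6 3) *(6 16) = (2 9 16 15 4 7 11 13 6 3) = [0, 1, 9, 2, 7, 5, 3, 11, 8, 16, 10, 13, 12, 6, 14, 4, 15]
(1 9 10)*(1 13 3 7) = (1 9 10 13 3 7) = [0, 9, 2, 7, 4, 5, 6, 1, 8, 10, 13, 11, 12, 3]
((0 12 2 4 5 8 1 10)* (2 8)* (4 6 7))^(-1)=((0 12 8 1 10)(2 6 7 4 5))^(-1)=(0 10 1 8 12)(2 5 4 7 6)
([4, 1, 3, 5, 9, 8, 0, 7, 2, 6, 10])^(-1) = (10)(0 6 9 4)(2 8 5 3)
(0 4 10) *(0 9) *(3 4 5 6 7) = (0 5 6 7 3 4 10 9) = [5, 1, 2, 4, 10, 6, 7, 3, 8, 0, 9]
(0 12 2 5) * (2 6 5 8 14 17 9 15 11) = (0 12 6 5)(2 8 14 17 9 15 11) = [12, 1, 8, 3, 4, 0, 5, 7, 14, 15, 10, 2, 6, 13, 17, 11, 16, 9]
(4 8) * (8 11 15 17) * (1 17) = (1 17 8 4 11 15) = [0, 17, 2, 3, 11, 5, 6, 7, 4, 9, 10, 15, 12, 13, 14, 1, 16, 8]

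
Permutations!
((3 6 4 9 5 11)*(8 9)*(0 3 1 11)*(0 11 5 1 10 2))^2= ((0 3 6 4 8 9 1 5 11 10 2))^2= (0 6 8 1 11 2 3 4 9 5 10)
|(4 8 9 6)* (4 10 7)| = 6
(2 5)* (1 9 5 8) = [0, 9, 8, 3, 4, 2, 6, 7, 1, 5] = (1 9 5 2 8)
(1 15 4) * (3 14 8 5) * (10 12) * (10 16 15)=[0, 10, 2, 14, 1, 3, 6, 7, 5, 9, 12, 11, 16, 13, 8, 4, 15]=(1 10 12 16 15 4)(3 14 8 5)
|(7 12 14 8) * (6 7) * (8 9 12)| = |(6 7 8)(9 12 14)| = 3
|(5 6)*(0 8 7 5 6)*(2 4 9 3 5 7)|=7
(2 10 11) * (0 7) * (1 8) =(0 7)(1 8)(2 10 11) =[7, 8, 10, 3, 4, 5, 6, 0, 1, 9, 11, 2]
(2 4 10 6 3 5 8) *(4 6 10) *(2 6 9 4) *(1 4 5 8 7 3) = [0, 4, 9, 8, 2, 7, 1, 3, 6, 5, 10] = (10)(1 4 2 9 5 7 3 8 6)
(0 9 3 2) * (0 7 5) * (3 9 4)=[4, 1, 7, 2, 3, 0, 6, 5, 8, 9]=(9)(0 4 3 2 7 5)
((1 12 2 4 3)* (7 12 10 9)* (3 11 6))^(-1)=(1 3 6 11 4 2 12 7 9 10)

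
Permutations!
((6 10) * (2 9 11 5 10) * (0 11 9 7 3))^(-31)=(0 11 5 10 6 2 7 3)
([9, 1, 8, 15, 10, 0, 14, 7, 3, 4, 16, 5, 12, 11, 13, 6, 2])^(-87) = [13, 1, 4, 16, 5, 14, 8, 7, 10, 11, 0, 6, 12, 15, 3, 2, 9]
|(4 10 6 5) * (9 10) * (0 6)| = |(0 6 5 4 9 10)| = 6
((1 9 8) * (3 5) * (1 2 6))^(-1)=(1 6 2 8 9)(3 5)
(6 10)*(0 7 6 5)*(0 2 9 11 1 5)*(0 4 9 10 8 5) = (0 7 6 8 5 2 10 4 9 11 1) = [7, 0, 10, 3, 9, 2, 8, 6, 5, 11, 4, 1]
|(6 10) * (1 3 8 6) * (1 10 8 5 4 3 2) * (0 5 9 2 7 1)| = 6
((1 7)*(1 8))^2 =((1 7 8))^2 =(1 8 7)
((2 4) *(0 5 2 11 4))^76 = ((0 5 2)(4 11))^76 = (11)(0 5 2)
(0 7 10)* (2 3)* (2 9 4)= (0 7 10)(2 3 9 4)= [7, 1, 3, 9, 2, 5, 6, 10, 8, 4, 0]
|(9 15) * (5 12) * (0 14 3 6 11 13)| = |(0 14 3 6 11 13)(5 12)(9 15)| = 6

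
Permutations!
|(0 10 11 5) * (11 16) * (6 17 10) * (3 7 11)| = 9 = |(0 6 17 10 16 3 7 11 5)|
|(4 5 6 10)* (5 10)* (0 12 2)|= 6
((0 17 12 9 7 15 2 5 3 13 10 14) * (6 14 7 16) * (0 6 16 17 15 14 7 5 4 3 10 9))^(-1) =((0 15 2 4 3 13 9 17 12)(5 10)(6 7 14))^(-1) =(0 12 17 9 13 3 4 2 15)(5 10)(6 14 7)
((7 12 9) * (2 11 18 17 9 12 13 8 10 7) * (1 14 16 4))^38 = (1 16)(2 17 11 9 18)(4 14)(7 8)(10 13)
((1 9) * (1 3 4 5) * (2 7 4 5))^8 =(9)(2 4 7)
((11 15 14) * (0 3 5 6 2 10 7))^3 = ((0 3 5 6 2 10 7)(11 15 14))^3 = (15)(0 6 7 5 10 3 2)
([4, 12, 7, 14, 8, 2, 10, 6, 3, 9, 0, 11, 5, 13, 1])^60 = [0, 1, 2, 3, 4, 5, 6, 7, 8, 9, 10, 11, 12, 13, 14]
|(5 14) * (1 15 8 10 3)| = 10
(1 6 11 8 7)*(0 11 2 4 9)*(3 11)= (0 3 11 8 7 1 6 2 4 9)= [3, 6, 4, 11, 9, 5, 2, 1, 7, 0, 10, 8]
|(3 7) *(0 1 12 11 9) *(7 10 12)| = 8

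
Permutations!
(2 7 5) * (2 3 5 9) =(2 7 9)(3 5) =[0, 1, 7, 5, 4, 3, 6, 9, 8, 2]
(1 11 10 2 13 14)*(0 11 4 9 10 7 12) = [11, 4, 13, 3, 9, 5, 6, 12, 8, 10, 2, 7, 0, 14, 1] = (0 11 7 12)(1 4 9 10 2 13 14)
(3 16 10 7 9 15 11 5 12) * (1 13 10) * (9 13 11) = (1 11 5 12 3 16)(7 13 10)(9 15) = [0, 11, 2, 16, 4, 12, 6, 13, 8, 15, 7, 5, 3, 10, 14, 9, 1]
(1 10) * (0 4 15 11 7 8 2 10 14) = (0 4 15 11 7 8 2 10 1 14) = [4, 14, 10, 3, 15, 5, 6, 8, 2, 9, 1, 7, 12, 13, 0, 11]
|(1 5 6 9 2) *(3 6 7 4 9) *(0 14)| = |(0 14)(1 5 7 4 9 2)(3 6)| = 6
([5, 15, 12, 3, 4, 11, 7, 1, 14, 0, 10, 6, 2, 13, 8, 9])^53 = (0 1 11 9 7 5 15 6)(2 12)(8 14)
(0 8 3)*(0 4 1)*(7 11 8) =[7, 0, 2, 4, 1, 5, 6, 11, 3, 9, 10, 8] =(0 7 11 8 3 4 1)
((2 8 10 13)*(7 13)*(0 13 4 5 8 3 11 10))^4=(0 11 5 2 7)(3 4 13 10 8)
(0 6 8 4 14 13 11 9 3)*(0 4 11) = (0 6 8 11 9 3 4 14 13) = [6, 1, 2, 4, 14, 5, 8, 7, 11, 3, 10, 9, 12, 0, 13]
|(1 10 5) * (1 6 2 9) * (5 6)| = 5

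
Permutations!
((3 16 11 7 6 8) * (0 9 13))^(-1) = ((0 9 13)(3 16 11 7 6 8))^(-1) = (0 13 9)(3 8 6 7 11 16)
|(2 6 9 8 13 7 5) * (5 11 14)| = |(2 6 9 8 13 7 11 14 5)| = 9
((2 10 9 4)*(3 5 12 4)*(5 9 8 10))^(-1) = ((2 5 12 4)(3 9)(8 10))^(-1) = (2 4 12 5)(3 9)(8 10)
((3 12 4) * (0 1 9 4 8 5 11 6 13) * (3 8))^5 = ((0 1 9 4 8 5 11 6 13)(3 12))^5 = (0 5 1 11 9 6 4 13 8)(3 12)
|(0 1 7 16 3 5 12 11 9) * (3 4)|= 10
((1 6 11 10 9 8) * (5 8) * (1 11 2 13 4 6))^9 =(2 13 4 6)(5 9 10 11 8)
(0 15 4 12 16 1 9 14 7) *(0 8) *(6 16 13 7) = [15, 9, 2, 3, 12, 5, 16, 8, 0, 14, 10, 11, 13, 7, 6, 4, 1] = (0 15 4 12 13 7 8)(1 9 14 6 16)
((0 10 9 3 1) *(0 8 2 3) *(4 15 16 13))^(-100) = (16)(0 9 10)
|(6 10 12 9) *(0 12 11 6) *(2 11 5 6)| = 6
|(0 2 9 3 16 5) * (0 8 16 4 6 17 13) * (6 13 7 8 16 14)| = |(0 2 9 3 4 13)(5 16)(6 17 7 8 14)| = 30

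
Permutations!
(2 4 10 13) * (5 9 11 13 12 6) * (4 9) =(2 9 11 13)(4 10 12 6 5) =[0, 1, 9, 3, 10, 4, 5, 7, 8, 11, 12, 13, 6, 2]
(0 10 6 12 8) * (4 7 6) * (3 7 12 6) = (0 10 4 12 8)(3 7) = [10, 1, 2, 7, 12, 5, 6, 3, 0, 9, 4, 11, 8]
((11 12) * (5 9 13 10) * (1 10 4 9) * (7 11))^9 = (13)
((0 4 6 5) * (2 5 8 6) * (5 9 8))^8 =((0 4 2 9 8 6 5))^8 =(0 4 2 9 8 6 5)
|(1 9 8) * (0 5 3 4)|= |(0 5 3 4)(1 9 8)|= 12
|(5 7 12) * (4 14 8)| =3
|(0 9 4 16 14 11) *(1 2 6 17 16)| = |(0 9 4 1 2 6 17 16 14 11)| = 10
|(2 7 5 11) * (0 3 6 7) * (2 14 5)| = 15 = |(0 3 6 7 2)(5 11 14)|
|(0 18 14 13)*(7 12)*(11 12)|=12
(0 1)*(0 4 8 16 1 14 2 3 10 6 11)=(0 14 2 3 10 6 11)(1 4 8 16)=[14, 4, 3, 10, 8, 5, 11, 7, 16, 9, 6, 0, 12, 13, 2, 15, 1]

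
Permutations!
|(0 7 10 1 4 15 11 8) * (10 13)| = 9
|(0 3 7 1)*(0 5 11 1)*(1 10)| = |(0 3 7)(1 5 11 10)| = 12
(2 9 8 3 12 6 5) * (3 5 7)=(2 9 8 5)(3 12 6 7)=[0, 1, 9, 12, 4, 2, 7, 3, 5, 8, 10, 11, 6]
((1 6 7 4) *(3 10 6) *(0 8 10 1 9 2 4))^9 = (0 7 6 10 8)(1 3)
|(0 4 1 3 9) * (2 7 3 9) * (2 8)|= |(0 4 1 9)(2 7 3 8)|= 4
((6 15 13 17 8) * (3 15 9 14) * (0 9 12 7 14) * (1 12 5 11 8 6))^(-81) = (0 9)(1 14 13 5)(3 17 11 12)(6 8 7 15) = ((0 9)(1 12 7 14 3 15 13 17 6 5 11 8))^(-81)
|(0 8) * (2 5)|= 2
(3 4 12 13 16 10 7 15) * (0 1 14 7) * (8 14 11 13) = [1, 11, 2, 4, 12, 5, 6, 15, 14, 9, 0, 13, 8, 16, 7, 3, 10] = (0 1 11 13 16 10)(3 4 12 8 14 7 15)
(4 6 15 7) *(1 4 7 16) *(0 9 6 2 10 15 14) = (0 9 6 14)(1 4 2 10 15 16) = [9, 4, 10, 3, 2, 5, 14, 7, 8, 6, 15, 11, 12, 13, 0, 16, 1]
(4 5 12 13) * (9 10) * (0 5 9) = (0 5 12 13 4 9 10) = [5, 1, 2, 3, 9, 12, 6, 7, 8, 10, 0, 11, 13, 4]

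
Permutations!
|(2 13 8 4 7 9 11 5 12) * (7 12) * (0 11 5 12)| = 21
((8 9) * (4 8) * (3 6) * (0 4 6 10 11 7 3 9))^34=((0 4 8)(3 10 11 7)(6 9))^34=(0 4 8)(3 11)(7 10)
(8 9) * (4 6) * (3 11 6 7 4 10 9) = (3 11 6 10 9 8)(4 7) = [0, 1, 2, 11, 7, 5, 10, 4, 3, 8, 9, 6]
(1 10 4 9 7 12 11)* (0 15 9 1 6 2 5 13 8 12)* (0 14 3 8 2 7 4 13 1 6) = (0 15 9 4 6 7 14 3 8 12 11)(1 10 13 2 5) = [15, 10, 5, 8, 6, 1, 7, 14, 12, 4, 13, 0, 11, 2, 3, 9]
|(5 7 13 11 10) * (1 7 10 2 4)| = |(1 7 13 11 2 4)(5 10)| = 6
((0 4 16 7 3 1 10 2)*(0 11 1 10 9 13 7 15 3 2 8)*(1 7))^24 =(0 15 8 16 10 4 3)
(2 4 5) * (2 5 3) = [0, 1, 4, 2, 3, 5] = (5)(2 4 3)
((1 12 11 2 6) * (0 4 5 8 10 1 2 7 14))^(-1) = ((0 4 5 8 10 1 12 11 7 14)(2 6))^(-1) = (0 14 7 11 12 1 10 8 5 4)(2 6)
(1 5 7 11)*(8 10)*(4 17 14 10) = (1 5 7 11)(4 17 14 10 8) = [0, 5, 2, 3, 17, 7, 6, 11, 4, 9, 8, 1, 12, 13, 10, 15, 16, 14]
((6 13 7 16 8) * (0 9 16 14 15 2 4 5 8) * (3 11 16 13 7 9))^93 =(0 3 11 16)(2 7 5 15 6 4 14 8)(9 13)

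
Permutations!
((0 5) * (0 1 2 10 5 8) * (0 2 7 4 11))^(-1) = (0 11 4 7 1 5 10 2 8)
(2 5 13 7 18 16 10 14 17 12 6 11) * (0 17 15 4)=(0 17 12 6 11 2 5 13 7 18 16 10 14 15 4)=[17, 1, 5, 3, 0, 13, 11, 18, 8, 9, 14, 2, 6, 7, 15, 4, 10, 12, 16]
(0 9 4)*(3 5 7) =(0 9 4)(3 5 7) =[9, 1, 2, 5, 0, 7, 6, 3, 8, 4]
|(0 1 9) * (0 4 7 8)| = |(0 1 9 4 7 8)| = 6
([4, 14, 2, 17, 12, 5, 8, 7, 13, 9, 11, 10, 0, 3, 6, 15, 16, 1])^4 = [4, 13, 2, 6, 12, 5, 17, 7, 1, 9, 10, 11, 0, 14, 3, 15, 16, 8]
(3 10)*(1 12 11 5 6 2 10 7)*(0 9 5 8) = (0 9 5 6 2 10 3 7 1 12 11 8) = [9, 12, 10, 7, 4, 6, 2, 1, 0, 5, 3, 8, 11]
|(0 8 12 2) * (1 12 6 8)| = |(0 1 12 2)(6 8)| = 4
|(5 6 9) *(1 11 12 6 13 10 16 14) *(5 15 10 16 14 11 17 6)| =|(1 17 6 9 15 10 14)(5 13 16 11 12)| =35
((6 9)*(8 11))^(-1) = (6 9)(8 11)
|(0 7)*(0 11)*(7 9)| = |(0 9 7 11)| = 4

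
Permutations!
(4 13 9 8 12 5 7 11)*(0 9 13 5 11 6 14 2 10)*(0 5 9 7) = [7, 1, 10, 3, 9, 0, 14, 6, 12, 8, 5, 4, 11, 13, 2] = (0 7 6 14 2 10 5)(4 9 8 12 11)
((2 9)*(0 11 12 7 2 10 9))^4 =(0 2 7 12 11)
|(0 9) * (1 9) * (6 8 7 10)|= 12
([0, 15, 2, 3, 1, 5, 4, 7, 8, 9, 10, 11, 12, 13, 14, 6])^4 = [0, 1, 2, 3, 4, 5, 6, 7, 8, 9, 10, 11, 12, 13, 14, 15]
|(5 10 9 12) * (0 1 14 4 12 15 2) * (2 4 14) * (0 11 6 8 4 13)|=|(0 1 2 11 6 8 4 12 5 10 9 15 13)|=13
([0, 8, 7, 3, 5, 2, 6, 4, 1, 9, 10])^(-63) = (10)(1 8)(2 7 4 5)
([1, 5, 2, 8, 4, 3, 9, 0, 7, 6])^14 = [5, 3, 2, 7, 4, 8, 6, 1, 0, 9]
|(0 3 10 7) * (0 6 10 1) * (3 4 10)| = |(0 4 10 7 6 3 1)| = 7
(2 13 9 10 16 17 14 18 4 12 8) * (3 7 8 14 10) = [0, 1, 13, 7, 12, 5, 6, 8, 2, 3, 16, 11, 14, 9, 18, 15, 17, 10, 4] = (2 13 9 3 7 8)(4 12 14 18)(10 16 17)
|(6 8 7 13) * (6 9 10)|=6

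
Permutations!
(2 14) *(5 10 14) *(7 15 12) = [0, 1, 5, 3, 4, 10, 6, 15, 8, 9, 14, 11, 7, 13, 2, 12] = (2 5 10 14)(7 15 12)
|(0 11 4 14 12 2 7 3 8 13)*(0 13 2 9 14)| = 12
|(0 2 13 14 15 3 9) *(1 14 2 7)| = 14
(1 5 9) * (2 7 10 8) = (1 5 9)(2 7 10 8) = [0, 5, 7, 3, 4, 9, 6, 10, 2, 1, 8]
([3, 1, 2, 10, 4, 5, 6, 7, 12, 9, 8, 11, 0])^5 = [0, 1, 2, 3, 4, 5, 6, 7, 8, 9, 10, 11, 12]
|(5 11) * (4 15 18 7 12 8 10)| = 14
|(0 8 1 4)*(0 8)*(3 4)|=|(1 3 4 8)|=4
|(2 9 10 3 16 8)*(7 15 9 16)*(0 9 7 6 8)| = 8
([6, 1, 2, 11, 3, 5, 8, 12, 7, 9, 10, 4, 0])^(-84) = (0 6 8 7 12)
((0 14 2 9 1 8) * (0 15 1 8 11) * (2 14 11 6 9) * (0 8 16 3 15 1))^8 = (0 15 3 16 9 6 1 8 11)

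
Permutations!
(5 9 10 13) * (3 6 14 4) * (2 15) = [0, 1, 15, 6, 3, 9, 14, 7, 8, 10, 13, 11, 12, 5, 4, 2] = (2 15)(3 6 14 4)(5 9 10 13)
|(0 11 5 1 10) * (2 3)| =10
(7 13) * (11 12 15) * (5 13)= (5 13 7)(11 12 15)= [0, 1, 2, 3, 4, 13, 6, 5, 8, 9, 10, 12, 15, 7, 14, 11]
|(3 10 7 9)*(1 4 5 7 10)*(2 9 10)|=|(1 4 5 7 10 2 9 3)|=8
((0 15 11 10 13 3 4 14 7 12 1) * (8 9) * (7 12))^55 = ((0 15 11 10 13 3 4 14 12 1)(8 9))^55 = (0 3)(1 13)(4 15)(8 9)(10 12)(11 14)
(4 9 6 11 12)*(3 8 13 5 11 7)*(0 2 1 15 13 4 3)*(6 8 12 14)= (0 2 1 15 13 5 11 14 6 7)(3 12)(4 9 8)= [2, 15, 1, 12, 9, 11, 7, 0, 4, 8, 10, 14, 3, 5, 6, 13]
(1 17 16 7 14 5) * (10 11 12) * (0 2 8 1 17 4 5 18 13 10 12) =(0 2 8 1 4 5 17 16 7 14 18 13 10 11) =[2, 4, 8, 3, 5, 17, 6, 14, 1, 9, 11, 0, 12, 10, 18, 15, 7, 16, 13]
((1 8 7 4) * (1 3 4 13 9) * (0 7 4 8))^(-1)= (0 1 9 13 7)(3 4 8)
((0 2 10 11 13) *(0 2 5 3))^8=(13)(0 3 5)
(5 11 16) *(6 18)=(5 11 16)(6 18)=[0, 1, 2, 3, 4, 11, 18, 7, 8, 9, 10, 16, 12, 13, 14, 15, 5, 17, 6]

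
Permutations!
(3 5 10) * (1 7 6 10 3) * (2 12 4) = (1 7 6 10)(2 12 4)(3 5) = [0, 7, 12, 5, 2, 3, 10, 6, 8, 9, 1, 11, 4]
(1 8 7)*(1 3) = (1 8 7 3) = [0, 8, 2, 1, 4, 5, 6, 3, 7]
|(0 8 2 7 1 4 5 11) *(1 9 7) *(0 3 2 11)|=|(0 8 11 3 2 1 4 5)(7 9)|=8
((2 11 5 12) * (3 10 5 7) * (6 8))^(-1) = ((2 11 7 3 10 5 12)(6 8))^(-1) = (2 12 5 10 3 7 11)(6 8)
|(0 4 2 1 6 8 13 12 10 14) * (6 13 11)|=24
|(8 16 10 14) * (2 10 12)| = 6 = |(2 10 14 8 16 12)|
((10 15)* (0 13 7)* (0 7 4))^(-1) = (0 4 13)(10 15)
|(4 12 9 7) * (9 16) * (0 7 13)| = |(0 7 4 12 16 9 13)| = 7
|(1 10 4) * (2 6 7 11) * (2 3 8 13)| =21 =|(1 10 4)(2 6 7 11 3 8 13)|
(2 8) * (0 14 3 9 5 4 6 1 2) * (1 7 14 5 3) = [5, 2, 8, 9, 6, 4, 7, 14, 0, 3, 10, 11, 12, 13, 1] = (0 5 4 6 7 14 1 2 8)(3 9)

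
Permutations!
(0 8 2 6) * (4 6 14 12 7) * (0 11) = (0 8 2 14 12 7 4 6 11) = [8, 1, 14, 3, 6, 5, 11, 4, 2, 9, 10, 0, 7, 13, 12]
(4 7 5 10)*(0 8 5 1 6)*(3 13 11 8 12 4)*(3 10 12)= (0 3 13 11 8 5 12 4 7 1 6)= [3, 6, 2, 13, 7, 12, 0, 1, 5, 9, 10, 8, 4, 11]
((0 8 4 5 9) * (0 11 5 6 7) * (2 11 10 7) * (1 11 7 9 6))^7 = (0 2 5 1 8 7 6 11 4)(9 10)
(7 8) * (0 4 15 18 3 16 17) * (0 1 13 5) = (0 4 15 18 3 16 17 1 13 5)(7 8) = [4, 13, 2, 16, 15, 0, 6, 8, 7, 9, 10, 11, 12, 5, 14, 18, 17, 1, 3]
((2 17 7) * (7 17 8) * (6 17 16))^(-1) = ((2 8 7)(6 17 16))^(-1) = (2 7 8)(6 16 17)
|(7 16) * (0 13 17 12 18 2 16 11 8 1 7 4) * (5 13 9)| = 20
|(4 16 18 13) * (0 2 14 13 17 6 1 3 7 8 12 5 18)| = |(0 2 14 13 4 16)(1 3 7 8 12 5 18 17 6)| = 18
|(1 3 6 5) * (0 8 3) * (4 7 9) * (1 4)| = |(0 8 3 6 5 4 7 9 1)| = 9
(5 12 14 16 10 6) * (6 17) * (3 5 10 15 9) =(3 5 12 14 16 15 9)(6 10 17) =[0, 1, 2, 5, 4, 12, 10, 7, 8, 3, 17, 11, 14, 13, 16, 9, 15, 6]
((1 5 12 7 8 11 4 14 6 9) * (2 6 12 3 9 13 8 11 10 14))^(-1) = (1 9 3 5)(2 4 11 7 12 14 10 8 13 6) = ((1 5 3 9)(2 6 13 8 10 14 12 7 11 4))^(-1)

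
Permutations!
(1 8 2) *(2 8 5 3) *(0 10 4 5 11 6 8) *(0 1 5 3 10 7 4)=[7, 11, 5, 2, 3, 10, 8, 4, 1, 9, 0, 6]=(0 7 4 3 2 5 10)(1 11 6 8)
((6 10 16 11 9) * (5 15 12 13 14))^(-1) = ((5 15 12 13 14)(6 10 16 11 9))^(-1) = (5 14 13 12 15)(6 9 11 16 10)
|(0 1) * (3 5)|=|(0 1)(3 5)|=2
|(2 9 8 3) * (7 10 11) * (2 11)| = 7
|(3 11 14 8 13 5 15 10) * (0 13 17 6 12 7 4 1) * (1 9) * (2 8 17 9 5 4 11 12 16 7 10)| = |(0 13 4 5 15 2 8 9 1)(3 12 10)(6 16 7 11 14 17)| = 18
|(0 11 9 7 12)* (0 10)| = 6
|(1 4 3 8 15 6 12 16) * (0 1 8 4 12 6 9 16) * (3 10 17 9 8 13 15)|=|(0 1 12)(3 4 10 17 9 16 13 15 8)|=9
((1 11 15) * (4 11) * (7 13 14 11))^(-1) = (1 15 11 14 13 7 4)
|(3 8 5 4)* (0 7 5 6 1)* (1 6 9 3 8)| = 8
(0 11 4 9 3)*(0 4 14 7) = (0 11 14 7)(3 4 9) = [11, 1, 2, 4, 9, 5, 6, 0, 8, 3, 10, 14, 12, 13, 7]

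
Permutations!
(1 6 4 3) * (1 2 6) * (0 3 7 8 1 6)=[3, 6, 0, 2, 7, 5, 4, 8, 1]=(0 3 2)(1 6 4 7 8)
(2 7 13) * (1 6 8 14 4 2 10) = (1 6 8 14 4 2 7 13 10) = [0, 6, 7, 3, 2, 5, 8, 13, 14, 9, 1, 11, 12, 10, 4]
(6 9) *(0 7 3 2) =[7, 1, 0, 2, 4, 5, 9, 3, 8, 6] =(0 7 3 2)(6 9)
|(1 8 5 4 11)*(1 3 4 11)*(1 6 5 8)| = 5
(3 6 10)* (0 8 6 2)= (0 8 6 10 3 2)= [8, 1, 0, 2, 4, 5, 10, 7, 6, 9, 3]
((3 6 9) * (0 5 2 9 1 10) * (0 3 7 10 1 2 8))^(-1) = (0 8 5)(2 6 3 10 7 9)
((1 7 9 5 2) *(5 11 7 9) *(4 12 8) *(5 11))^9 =((1 9 5 2)(4 12 8)(7 11))^9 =(12)(1 9 5 2)(7 11)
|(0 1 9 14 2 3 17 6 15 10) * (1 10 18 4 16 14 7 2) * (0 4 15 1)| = 70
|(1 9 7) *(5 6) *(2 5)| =3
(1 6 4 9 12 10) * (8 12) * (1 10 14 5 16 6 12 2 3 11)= (1 12 14 5 16 6 4 9 8 2 3 11)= [0, 12, 3, 11, 9, 16, 4, 7, 2, 8, 10, 1, 14, 13, 5, 15, 6]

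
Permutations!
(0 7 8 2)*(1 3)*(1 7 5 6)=[5, 3, 0, 7, 4, 6, 1, 8, 2]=(0 5 6 1 3 7 8 2)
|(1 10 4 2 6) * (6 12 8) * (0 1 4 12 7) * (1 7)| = 14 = |(0 7)(1 10 12 8 6 4 2)|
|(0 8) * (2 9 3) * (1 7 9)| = |(0 8)(1 7 9 3 2)| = 10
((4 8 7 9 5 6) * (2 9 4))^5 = (2 9 5 6)(4 7 8)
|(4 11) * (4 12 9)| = 4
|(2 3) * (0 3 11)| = 4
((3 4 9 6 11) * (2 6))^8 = (2 11 4)(3 9 6)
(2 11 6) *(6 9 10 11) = (2 6)(9 10 11) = [0, 1, 6, 3, 4, 5, 2, 7, 8, 10, 11, 9]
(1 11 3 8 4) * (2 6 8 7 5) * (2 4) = (1 11 3 7 5 4)(2 6 8) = [0, 11, 6, 7, 1, 4, 8, 5, 2, 9, 10, 3]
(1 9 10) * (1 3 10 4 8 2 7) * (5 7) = (1 9 4 8 2 5 7)(3 10) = [0, 9, 5, 10, 8, 7, 6, 1, 2, 4, 3]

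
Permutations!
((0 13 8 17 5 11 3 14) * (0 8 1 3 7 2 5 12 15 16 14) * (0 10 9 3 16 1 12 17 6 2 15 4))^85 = (17)(0 13 12 4)(1 2)(3 10 9)(5 16)(6 15)(7 8)(11 14)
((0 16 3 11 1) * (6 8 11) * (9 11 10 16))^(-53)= ((0 9 11 1)(3 6 8 10 16))^(-53)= (0 1 11 9)(3 8 16 6 10)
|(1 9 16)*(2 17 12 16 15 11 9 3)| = |(1 3 2 17 12 16)(9 15 11)| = 6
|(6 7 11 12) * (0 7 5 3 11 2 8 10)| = 5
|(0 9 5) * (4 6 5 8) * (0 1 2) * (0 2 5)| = 10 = |(0 9 8 4 6)(1 5)|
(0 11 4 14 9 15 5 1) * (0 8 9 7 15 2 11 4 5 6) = [4, 8, 11, 3, 14, 1, 0, 15, 9, 2, 10, 5, 12, 13, 7, 6] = (0 4 14 7 15 6)(1 8 9 2 11 5)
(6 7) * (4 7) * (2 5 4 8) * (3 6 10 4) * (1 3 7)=(1 3 6 8 2 5 7 10 4)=[0, 3, 5, 6, 1, 7, 8, 10, 2, 9, 4]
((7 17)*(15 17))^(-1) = (7 17 15)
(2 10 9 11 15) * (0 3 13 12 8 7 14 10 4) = [3, 1, 4, 13, 0, 5, 6, 14, 7, 11, 9, 15, 8, 12, 10, 2] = (0 3 13 12 8 7 14 10 9 11 15 2 4)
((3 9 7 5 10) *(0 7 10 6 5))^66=(10)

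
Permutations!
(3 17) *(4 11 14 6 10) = [0, 1, 2, 17, 11, 5, 10, 7, 8, 9, 4, 14, 12, 13, 6, 15, 16, 3] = (3 17)(4 11 14 6 10)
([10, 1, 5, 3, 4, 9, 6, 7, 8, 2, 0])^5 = [10, 1, 9, 3, 4, 2, 6, 7, 8, 5, 0]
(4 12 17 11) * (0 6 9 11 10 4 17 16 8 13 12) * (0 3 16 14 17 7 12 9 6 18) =(0 18)(3 16 8 13 9 11 7 12 14 17 10 4) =[18, 1, 2, 16, 3, 5, 6, 12, 13, 11, 4, 7, 14, 9, 17, 15, 8, 10, 0]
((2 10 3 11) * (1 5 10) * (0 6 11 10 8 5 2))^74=(0 11 6)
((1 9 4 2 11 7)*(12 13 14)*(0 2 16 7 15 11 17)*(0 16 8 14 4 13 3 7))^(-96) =(17)(1 4 12)(3 9 8)(7 13 14) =((0 2 17 16)(1 9 13 4 8 14 12 3 7)(11 15))^(-96)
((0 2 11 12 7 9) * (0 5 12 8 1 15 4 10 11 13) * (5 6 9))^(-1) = ((0 2 13)(1 15 4 10 11 8)(5 12 7)(6 9))^(-1) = (0 13 2)(1 8 11 10 4 15)(5 7 12)(6 9)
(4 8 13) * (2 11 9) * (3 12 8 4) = (2 11 9)(3 12 8 13) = [0, 1, 11, 12, 4, 5, 6, 7, 13, 2, 10, 9, 8, 3]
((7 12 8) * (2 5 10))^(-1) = ((2 5 10)(7 12 8))^(-1) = (2 10 5)(7 8 12)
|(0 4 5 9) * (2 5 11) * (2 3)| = |(0 4 11 3 2 5 9)| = 7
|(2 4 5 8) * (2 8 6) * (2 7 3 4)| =5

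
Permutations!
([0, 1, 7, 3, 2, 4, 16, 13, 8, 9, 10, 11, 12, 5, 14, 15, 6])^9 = (2 4 5 13 7)(6 16)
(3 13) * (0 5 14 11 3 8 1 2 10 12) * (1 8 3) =[5, 2, 10, 13, 4, 14, 6, 7, 8, 9, 12, 1, 0, 3, 11] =(0 5 14 11 1 2 10 12)(3 13)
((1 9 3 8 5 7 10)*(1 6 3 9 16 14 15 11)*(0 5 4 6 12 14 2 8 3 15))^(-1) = (0 14 12 10 7 5)(1 11 15 6 4 8 2 16)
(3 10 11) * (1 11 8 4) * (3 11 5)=(11)(1 5 3 10 8 4)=[0, 5, 2, 10, 1, 3, 6, 7, 4, 9, 8, 11]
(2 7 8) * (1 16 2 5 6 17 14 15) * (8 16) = [0, 8, 7, 3, 4, 6, 17, 16, 5, 9, 10, 11, 12, 13, 15, 1, 2, 14] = (1 8 5 6 17 14 15)(2 7 16)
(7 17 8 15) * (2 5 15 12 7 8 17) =(17)(2 5 15 8 12 7) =[0, 1, 5, 3, 4, 15, 6, 2, 12, 9, 10, 11, 7, 13, 14, 8, 16, 17]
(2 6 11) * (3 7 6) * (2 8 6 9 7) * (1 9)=(1 9 7)(2 3)(6 11 8)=[0, 9, 3, 2, 4, 5, 11, 1, 6, 7, 10, 8]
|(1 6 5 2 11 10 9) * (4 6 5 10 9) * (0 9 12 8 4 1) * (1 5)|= |(0 9)(2 11 12 8 4 6 10 5)|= 8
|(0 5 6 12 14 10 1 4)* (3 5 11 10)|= |(0 11 10 1 4)(3 5 6 12 14)|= 5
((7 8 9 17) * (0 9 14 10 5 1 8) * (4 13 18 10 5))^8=(18)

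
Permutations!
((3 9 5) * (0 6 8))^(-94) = (0 8 6)(3 5 9)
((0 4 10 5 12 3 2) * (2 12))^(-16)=(12)(0 2 5 10 4)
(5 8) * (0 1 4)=(0 1 4)(5 8)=[1, 4, 2, 3, 0, 8, 6, 7, 5]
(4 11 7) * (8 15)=(4 11 7)(8 15)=[0, 1, 2, 3, 11, 5, 6, 4, 15, 9, 10, 7, 12, 13, 14, 8]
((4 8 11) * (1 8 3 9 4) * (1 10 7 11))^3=((1 8)(3 9 4)(7 11 10))^3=(11)(1 8)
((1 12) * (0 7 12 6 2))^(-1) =(0 2 6 1 12 7)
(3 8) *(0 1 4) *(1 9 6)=[9, 4, 2, 8, 0, 5, 1, 7, 3, 6]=(0 9 6 1 4)(3 8)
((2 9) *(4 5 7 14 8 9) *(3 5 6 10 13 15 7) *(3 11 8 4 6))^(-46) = ((2 6 10 13 15 7 14 4 3 5 11 8 9))^(-46) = (2 14 9 7 8 15 11 13 5 10 3 6 4)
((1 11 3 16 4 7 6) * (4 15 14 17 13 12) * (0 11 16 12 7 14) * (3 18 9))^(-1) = (0 15 16 1 6 7 13 17 14 4 12 3 9 18 11)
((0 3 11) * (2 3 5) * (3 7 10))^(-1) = (0 11 3 10 7 2 5)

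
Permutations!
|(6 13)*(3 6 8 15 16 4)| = |(3 6 13 8 15 16 4)| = 7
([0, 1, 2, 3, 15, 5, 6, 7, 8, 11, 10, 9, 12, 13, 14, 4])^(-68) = (15)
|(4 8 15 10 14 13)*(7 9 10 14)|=|(4 8 15 14 13)(7 9 10)|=15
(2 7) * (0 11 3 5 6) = (0 11 3 5 6)(2 7) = [11, 1, 7, 5, 4, 6, 0, 2, 8, 9, 10, 3]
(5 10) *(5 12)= (5 10 12)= [0, 1, 2, 3, 4, 10, 6, 7, 8, 9, 12, 11, 5]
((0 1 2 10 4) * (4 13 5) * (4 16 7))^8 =(0 4 7 16 5 13 10 2 1)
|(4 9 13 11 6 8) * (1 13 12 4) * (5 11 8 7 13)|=21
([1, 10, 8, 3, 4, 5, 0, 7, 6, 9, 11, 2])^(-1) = [6, 0, 11, 3, 4, 5, 8, 7, 2, 9, 1, 10]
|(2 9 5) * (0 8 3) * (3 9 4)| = |(0 8 9 5 2 4 3)| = 7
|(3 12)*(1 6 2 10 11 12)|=|(1 6 2 10 11 12 3)|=7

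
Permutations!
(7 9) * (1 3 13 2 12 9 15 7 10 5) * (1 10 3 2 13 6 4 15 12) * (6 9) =[0, 2, 1, 9, 15, 10, 4, 12, 8, 3, 5, 11, 6, 13, 14, 7] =(1 2)(3 9)(4 15 7 12 6)(5 10)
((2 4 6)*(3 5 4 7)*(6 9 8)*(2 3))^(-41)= ((2 7)(3 5 4 9 8 6))^(-41)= (2 7)(3 5 4 9 8 6)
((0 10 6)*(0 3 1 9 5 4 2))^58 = (0 1 2 3 4 6 5 10 9) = ((0 10 6 3 1 9 5 4 2))^58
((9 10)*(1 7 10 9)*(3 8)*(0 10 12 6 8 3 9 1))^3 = ((0 10)(1 7 12 6 8 9))^3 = (0 10)(1 6)(7 8)(9 12)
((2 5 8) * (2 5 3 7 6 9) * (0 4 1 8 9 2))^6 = (9)(2 7)(3 6)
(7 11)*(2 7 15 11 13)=(2 7 13)(11 15)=[0, 1, 7, 3, 4, 5, 6, 13, 8, 9, 10, 15, 12, 2, 14, 11]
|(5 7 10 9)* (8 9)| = |(5 7 10 8 9)| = 5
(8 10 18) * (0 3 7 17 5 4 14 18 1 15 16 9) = (0 3 7 17 5 4 14 18 8 10 1 15 16 9) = [3, 15, 2, 7, 14, 4, 6, 17, 10, 0, 1, 11, 12, 13, 18, 16, 9, 5, 8]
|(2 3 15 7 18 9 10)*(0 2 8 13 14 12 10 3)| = 10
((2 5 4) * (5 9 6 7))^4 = (2 5 6)(4 7 9)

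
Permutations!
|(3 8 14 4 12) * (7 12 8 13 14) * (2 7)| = |(2 7 12 3 13 14 4 8)| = 8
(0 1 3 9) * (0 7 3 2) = (0 1 2)(3 9 7) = [1, 2, 0, 9, 4, 5, 6, 3, 8, 7]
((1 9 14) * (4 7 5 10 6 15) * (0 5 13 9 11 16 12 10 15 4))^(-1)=(0 15 5)(1 14 9 13 7 4 6 10 12 16 11)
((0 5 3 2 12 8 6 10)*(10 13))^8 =((0 5 3 2 12 8 6 13 10))^8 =(0 10 13 6 8 12 2 3 5)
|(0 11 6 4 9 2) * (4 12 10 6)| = 15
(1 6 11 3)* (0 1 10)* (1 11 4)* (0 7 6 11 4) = (0 4 1 11 3 10 7 6) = [4, 11, 2, 10, 1, 5, 0, 6, 8, 9, 7, 3]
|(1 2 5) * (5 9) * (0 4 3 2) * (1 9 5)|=|(0 4 3 2 5 9 1)|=7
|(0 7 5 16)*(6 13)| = 4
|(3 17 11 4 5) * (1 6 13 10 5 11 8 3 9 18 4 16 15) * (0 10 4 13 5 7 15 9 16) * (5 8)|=16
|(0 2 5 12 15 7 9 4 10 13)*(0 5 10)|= 10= |(0 2 10 13 5 12 15 7 9 4)|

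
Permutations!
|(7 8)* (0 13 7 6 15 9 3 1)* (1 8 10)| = 5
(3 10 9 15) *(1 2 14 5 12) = (1 2 14 5 12)(3 10 9 15) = [0, 2, 14, 10, 4, 12, 6, 7, 8, 15, 9, 11, 1, 13, 5, 3]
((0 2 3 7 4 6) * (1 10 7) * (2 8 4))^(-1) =((0 8 4 6)(1 10 7 2 3))^(-1) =(0 6 4 8)(1 3 2 7 10)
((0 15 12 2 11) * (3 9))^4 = ((0 15 12 2 11)(3 9))^4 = (0 11 2 12 15)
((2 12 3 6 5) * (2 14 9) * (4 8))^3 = (2 6 9 3 14 12 5)(4 8)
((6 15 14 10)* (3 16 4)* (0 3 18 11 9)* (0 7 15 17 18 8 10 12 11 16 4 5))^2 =((0 3 4 8 10 6 17 18 16 5)(7 15 14 12 11 9))^2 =(0 4 10 17 16)(3 8 6 18 5)(7 14 11)(9 15 12)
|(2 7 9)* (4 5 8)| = |(2 7 9)(4 5 8)| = 3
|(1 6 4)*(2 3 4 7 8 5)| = 8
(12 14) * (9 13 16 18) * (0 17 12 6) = [17, 1, 2, 3, 4, 5, 0, 7, 8, 13, 10, 11, 14, 16, 6, 15, 18, 12, 9] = (0 17 12 14 6)(9 13 16 18)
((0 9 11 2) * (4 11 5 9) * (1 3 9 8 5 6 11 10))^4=(0 3 2 1 11 10 6 4 9)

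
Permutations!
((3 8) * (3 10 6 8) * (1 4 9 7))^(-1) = ((1 4 9 7)(6 8 10))^(-1) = (1 7 9 4)(6 10 8)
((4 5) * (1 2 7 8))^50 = (1 7)(2 8)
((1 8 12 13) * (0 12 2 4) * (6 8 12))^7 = ((0 6 8 2 4)(1 12 13))^7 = (0 8 4 6 2)(1 12 13)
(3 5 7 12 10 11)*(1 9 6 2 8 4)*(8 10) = (1 9 6 2 10 11 3 5 7 12 8 4) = [0, 9, 10, 5, 1, 7, 2, 12, 4, 6, 11, 3, 8]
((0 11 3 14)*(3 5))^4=((0 11 5 3 14))^4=(0 14 3 5 11)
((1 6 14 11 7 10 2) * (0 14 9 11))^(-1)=(0 14)(1 2 10 7 11 9 6)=((0 14)(1 6 9 11 7 10 2))^(-1)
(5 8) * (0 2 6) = (0 2 6)(5 8) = [2, 1, 6, 3, 4, 8, 0, 7, 5]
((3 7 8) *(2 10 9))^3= ((2 10 9)(3 7 8))^3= (10)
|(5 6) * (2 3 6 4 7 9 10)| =|(2 3 6 5 4 7 9 10)| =8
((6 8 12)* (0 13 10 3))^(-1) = ((0 13 10 3)(6 8 12))^(-1) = (0 3 10 13)(6 12 8)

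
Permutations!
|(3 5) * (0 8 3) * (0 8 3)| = |(0 3 5 8)| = 4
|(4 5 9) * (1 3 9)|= |(1 3 9 4 5)|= 5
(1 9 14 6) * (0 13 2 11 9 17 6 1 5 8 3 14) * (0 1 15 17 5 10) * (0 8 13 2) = (0 2 11 9 1 5 13)(3 14 15 17 6 10 8) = [2, 5, 11, 14, 4, 13, 10, 7, 3, 1, 8, 9, 12, 0, 15, 17, 16, 6]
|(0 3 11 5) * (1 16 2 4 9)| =|(0 3 11 5)(1 16 2 4 9)| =20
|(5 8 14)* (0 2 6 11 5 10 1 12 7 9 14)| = |(0 2 6 11 5 8)(1 12 7 9 14 10)| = 6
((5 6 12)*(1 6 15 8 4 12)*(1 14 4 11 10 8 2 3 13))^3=(1 4 15 13 14 5 3 6 12 2)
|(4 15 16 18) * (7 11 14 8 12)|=20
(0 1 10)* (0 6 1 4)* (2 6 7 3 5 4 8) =(0 8 2 6 1 10 7 3 5 4) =[8, 10, 6, 5, 0, 4, 1, 3, 2, 9, 7]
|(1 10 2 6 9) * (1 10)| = |(2 6 9 10)| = 4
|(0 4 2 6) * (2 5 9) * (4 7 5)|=|(0 7 5 9 2 6)|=6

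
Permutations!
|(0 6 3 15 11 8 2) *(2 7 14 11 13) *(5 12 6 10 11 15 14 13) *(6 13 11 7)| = 13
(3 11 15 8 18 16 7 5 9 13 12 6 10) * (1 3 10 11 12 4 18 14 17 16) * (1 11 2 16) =(1 3 12 6 2 16 7 5 9 13 4 18 11 15 8 14 17) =[0, 3, 16, 12, 18, 9, 2, 5, 14, 13, 10, 15, 6, 4, 17, 8, 7, 1, 11]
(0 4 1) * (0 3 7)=(0 4 1 3 7)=[4, 3, 2, 7, 1, 5, 6, 0]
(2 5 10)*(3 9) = (2 5 10)(3 9) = [0, 1, 5, 9, 4, 10, 6, 7, 8, 3, 2]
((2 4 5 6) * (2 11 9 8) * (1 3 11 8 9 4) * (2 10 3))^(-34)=(3 11 4 5 6 8 10)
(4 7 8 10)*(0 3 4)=[3, 1, 2, 4, 7, 5, 6, 8, 10, 9, 0]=(0 3 4 7 8 10)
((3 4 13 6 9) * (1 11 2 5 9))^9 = (13)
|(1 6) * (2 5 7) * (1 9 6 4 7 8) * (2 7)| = |(1 4 2 5 8)(6 9)| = 10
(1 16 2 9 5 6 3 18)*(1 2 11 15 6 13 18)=(1 16 11 15 6 3)(2 9 5 13 18)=[0, 16, 9, 1, 4, 13, 3, 7, 8, 5, 10, 15, 12, 18, 14, 6, 11, 17, 2]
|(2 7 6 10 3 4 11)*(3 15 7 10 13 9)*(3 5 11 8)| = 9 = |(2 10 15 7 6 13 9 5 11)(3 4 8)|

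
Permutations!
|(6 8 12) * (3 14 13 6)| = |(3 14 13 6 8 12)| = 6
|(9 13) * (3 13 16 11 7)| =|(3 13 9 16 11 7)| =6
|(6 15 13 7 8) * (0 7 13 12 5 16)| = |(0 7 8 6 15 12 5 16)| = 8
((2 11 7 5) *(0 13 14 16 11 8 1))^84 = ((0 13 14 16 11 7 5 2 8 1))^84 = (0 11 8 14 5)(1 16 2 13 7)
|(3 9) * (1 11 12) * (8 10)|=|(1 11 12)(3 9)(8 10)|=6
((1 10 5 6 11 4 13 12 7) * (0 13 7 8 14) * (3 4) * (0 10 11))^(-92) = ((0 13 12 8 14 10 5 6)(1 11 3 4 7))^(-92) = (0 14)(1 4 11 7 3)(5 12)(6 8)(10 13)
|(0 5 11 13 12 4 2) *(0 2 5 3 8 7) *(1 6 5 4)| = 12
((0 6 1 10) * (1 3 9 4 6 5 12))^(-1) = ((0 5 12 1 10)(3 9 4 6))^(-1) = (0 10 1 12 5)(3 6 4 9)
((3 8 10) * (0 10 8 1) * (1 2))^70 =(10) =((0 10 3 2 1))^70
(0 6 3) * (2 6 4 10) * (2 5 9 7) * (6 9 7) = (0 4 10 5 7 2 9 6 3) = [4, 1, 9, 0, 10, 7, 3, 2, 8, 6, 5]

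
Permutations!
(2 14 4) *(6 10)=(2 14 4)(6 10)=[0, 1, 14, 3, 2, 5, 10, 7, 8, 9, 6, 11, 12, 13, 4]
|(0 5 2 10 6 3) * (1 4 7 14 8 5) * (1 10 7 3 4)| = |(0 10 6 4 3)(2 7 14 8 5)| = 5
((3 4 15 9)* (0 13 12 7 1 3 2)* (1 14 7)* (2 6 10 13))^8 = ((0 2)(1 3 4 15 9 6 10 13 12)(7 14))^8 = (1 12 13 10 6 9 15 4 3)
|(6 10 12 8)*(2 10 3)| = |(2 10 12 8 6 3)| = 6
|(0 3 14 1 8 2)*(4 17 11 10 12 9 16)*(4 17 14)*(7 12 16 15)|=28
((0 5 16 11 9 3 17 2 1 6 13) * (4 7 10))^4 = (0 9 1 5 3 6 16 17 13 11 2)(4 7 10)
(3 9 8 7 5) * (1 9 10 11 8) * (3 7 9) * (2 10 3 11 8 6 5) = (1 11 6 5 7 2 10 8 9) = [0, 11, 10, 3, 4, 7, 5, 2, 9, 1, 8, 6]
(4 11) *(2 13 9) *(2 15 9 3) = (2 13 3)(4 11)(9 15) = [0, 1, 13, 2, 11, 5, 6, 7, 8, 15, 10, 4, 12, 3, 14, 9]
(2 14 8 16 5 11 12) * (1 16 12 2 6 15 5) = (1 16)(2 14 8 12 6 15 5 11) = [0, 16, 14, 3, 4, 11, 15, 7, 12, 9, 10, 2, 6, 13, 8, 5, 1]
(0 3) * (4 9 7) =[3, 1, 2, 0, 9, 5, 6, 4, 8, 7] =(0 3)(4 9 7)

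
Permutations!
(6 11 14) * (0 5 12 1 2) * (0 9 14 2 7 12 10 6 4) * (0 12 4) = (0 5 10 6 11 2 9 14)(1 7 4 12) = [5, 7, 9, 3, 12, 10, 11, 4, 8, 14, 6, 2, 1, 13, 0]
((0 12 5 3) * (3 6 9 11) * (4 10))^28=(12)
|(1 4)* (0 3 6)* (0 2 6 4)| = |(0 3 4 1)(2 6)| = 4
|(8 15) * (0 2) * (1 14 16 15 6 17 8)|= 12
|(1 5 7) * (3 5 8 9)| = |(1 8 9 3 5 7)| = 6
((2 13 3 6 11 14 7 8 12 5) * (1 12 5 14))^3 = (1 7 2 6 12 8 13 11 14 5 3)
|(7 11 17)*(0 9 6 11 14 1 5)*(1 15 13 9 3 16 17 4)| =14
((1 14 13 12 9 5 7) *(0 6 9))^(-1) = (0 12 13 14 1 7 5 9 6)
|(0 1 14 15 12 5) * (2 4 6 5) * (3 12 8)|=|(0 1 14 15 8 3 12 2 4 6 5)|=11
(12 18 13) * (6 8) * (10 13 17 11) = [0, 1, 2, 3, 4, 5, 8, 7, 6, 9, 13, 10, 18, 12, 14, 15, 16, 11, 17] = (6 8)(10 13 12 18 17 11)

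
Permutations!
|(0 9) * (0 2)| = 3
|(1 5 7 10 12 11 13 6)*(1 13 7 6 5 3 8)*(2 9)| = 12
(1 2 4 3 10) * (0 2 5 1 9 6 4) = (0 2)(1 5)(3 10 9 6 4) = [2, 5, 0, 10, 3, 1, 4, 7, 8, 6, 9]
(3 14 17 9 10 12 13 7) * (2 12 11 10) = (2 12 13 7 3 14 17 9)(10 11) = [0, 1, 12, 14, 4, 5, 6, 3, 8, 2, 11, 10, 13, 7, 17, 15, 16, 9]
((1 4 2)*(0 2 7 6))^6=((0 2 1 4 7 6))^6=(7)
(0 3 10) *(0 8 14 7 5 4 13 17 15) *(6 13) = (0 3 10 8 14 7 5 4 6 13 17 15) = [3, 1, 2, 10, 6, 4, 13, 5, 14, 9, 8, 11, 12, 17, 7, 0, 16, 15]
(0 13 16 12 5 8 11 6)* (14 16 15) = (0 13 15 14 16 12 5 8 11 6) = [13, 1, 2, 3, 4, 8, 0, 7, 11, 9, 10, 6, 5, 15, 16, 14, 12]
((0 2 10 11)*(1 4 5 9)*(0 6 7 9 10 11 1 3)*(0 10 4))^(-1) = (0 1 10 3 9 7 6 11 2)(4 5)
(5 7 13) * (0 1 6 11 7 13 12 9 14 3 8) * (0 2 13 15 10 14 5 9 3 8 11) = (0 1 6)(2 13 9 5 15 10 14 8)(3 11 7 12) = [1, 6, 13, 11, 4, 15, 0, 12, 2, 5, 14, 7, 3, 9, 8, 10]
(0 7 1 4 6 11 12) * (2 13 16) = (0 7 1 4 6 11 12)(2 13 16) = [7, 4, 13, 3, 6, 5, 11, 1, 8, 9, 10, 12, 0, 16, 14, 15, 2]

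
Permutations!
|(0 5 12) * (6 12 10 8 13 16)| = 8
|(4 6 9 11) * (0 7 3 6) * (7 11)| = 12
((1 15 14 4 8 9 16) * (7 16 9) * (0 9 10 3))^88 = (1 8 15 7 14 16 4)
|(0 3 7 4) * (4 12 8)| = 6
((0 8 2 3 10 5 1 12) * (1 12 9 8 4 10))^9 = (0 12 5 10 4)(1 3 2 8 9)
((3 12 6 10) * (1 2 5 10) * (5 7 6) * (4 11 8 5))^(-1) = ((1 2 7 6)(3 12 4 11 8 5 10))^(-1) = (1 6 7 2)(3 10 5 8 11 4 12)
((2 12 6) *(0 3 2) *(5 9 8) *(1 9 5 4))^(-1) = (0 6 12 2 3)(1 4 8 9)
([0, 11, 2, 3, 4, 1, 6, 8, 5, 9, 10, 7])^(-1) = (1 5 8 7 11)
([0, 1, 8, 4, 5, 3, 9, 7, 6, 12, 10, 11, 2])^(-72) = [0, 1, 9, 3, 4, 5, 2, 7, 12, 8, 10, 11, 6]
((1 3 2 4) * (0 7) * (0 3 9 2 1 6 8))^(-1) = ((0 7 3 1 9 2 4 6 8))^(-1) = (0 8 6 4 2 9 1 3 7)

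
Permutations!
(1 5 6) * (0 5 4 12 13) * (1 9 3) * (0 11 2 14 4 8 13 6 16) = (0 5 16)(1 8 13 11 2 14 4 12 6 9 3) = [5, 8, 14, 1, 12, 16, 9, 7, 13, 3, 10, 2, 6, 11, 4, 15, 0]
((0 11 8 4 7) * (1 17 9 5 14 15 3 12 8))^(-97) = (0 15 11 3 1 12 17 8 9 4 5 7 14)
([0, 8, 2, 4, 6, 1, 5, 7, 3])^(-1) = (1 5 6 4 3 8)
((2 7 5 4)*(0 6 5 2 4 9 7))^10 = (0 7 5)(2 9 6)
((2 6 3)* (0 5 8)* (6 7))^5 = (0 8 5)(2 7 6 3)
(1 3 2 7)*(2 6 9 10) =(1 3 6 9 10 2 7) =[0, 3, 7, 6, 4, 5, 9, 1, 8, 10, 2]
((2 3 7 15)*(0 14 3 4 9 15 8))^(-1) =(0 8 7 3 14)(2 15 9 4)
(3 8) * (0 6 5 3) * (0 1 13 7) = (0 6 5 3 8 1 13 7) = [6, 13, 2, 8, 4, 3, 5, 0, 1, 9, 10, 11, 12, 7]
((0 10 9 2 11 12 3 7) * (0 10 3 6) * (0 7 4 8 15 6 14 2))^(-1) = (0 9 10 7 6 15 8 4 3)(2 14 12 11)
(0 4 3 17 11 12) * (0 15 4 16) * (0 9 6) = (0 16 9 6)(3 17 11 12 15 4) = [16, 1, 2, 17, 3, 5, 0, 7, 8, 6, 10, 12, 15, 13, 14, 4, 9, 11]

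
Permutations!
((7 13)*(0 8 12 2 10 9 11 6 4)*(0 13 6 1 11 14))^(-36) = ((0 8 12 2 10 9 14)(1 11)(4 13 7 6))^(-36) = (0 14 9 10 2 12 8)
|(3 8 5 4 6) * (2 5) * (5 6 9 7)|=|(2 6 3 8)(4 9 7 5)|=4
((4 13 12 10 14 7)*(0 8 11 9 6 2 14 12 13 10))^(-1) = (0 12 10 4 7 14 2 6 9 11 8)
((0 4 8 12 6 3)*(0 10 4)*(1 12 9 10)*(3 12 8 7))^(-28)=((1 8 9 10 4 7 3)(6 12))^(-28)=(12)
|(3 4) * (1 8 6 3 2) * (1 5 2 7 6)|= 4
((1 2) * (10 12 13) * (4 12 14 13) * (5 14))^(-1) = ((1 2)(4 12)(5 14 13 10))^(-1) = (1 2)(4 12)(5 10 13 14)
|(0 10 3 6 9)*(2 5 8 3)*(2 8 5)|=|(0 10 8 3 6 9)|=6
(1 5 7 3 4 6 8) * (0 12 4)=(0 12 4 6 8 1 5 7 3)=[12, 5, 2, 0, 6, 7, 8, 3, 1, 9, 10, 11, 4]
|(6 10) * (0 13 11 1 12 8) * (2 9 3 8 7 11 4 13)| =|(0 2 9 3 8)(1 12 7 11)(4 13)(6 10)| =20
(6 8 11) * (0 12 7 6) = (0 12 7 6 8 11) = [12, 1, 2, 3, 4, 5, 8, 6, 11, 9, 10, 0, 7]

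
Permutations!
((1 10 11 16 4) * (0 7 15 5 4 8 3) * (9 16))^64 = ((0 7 15 5 4 1 10 11 9 16 8 3))^64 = (0 4 9)(1 16 7)(3 5 11)(8 15 10)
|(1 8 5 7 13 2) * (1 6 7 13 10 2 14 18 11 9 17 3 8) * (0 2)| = 45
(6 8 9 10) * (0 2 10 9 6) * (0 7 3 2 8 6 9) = (0 8 9)(2 10 7 3) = [8, 1, 10, 2, 4, 5, 6, 3, 9, 0, 7]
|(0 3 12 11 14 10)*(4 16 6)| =|(0 3 12 11 14 10)(4 16 6)| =6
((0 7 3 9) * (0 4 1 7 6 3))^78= (0 6 3 9 4 1 7)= ((0 6 3 9 4 1 7))^78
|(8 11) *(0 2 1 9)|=4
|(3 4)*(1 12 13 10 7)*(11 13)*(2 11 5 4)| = 10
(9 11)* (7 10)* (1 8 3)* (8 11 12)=(1 11 9 12 8 3)(7 10)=[0, 11, 2, 1, 4, 5, 6, 10, 3, 12, 7, 9, 8]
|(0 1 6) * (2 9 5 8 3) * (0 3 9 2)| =12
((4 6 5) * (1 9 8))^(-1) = (1 8 9)(4 5 6)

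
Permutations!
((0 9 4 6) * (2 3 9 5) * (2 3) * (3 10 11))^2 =((0 5 10 11 3 9 4 6))^2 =(0 10 3 4)(5 11 9 6)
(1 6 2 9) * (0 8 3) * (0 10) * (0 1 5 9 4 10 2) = (0 8 3 2 4 10 1 6)(5 9) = [8, 6, 4, 2, 10, 9, 0, 7, 3, 5, 1]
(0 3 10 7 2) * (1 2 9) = (0 3 10 7 9 1 2) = [3, 2, 0, 10, 4, 5, 6, 9, 8, 1, 7]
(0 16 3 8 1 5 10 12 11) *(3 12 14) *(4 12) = (0 16 4 12 11)(1 5 10 14 3 8) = [16, 5, 2, 8, 12, 10, 6, 7, 1, 9, 14, 0, 11, 13, 3, 15, 4]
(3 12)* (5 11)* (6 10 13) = (3 12)(5 11)(6 10 13) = [0, 1, 2, 12, 4, 11, 10, 7, 8, 9, 13, 5, 3, 6]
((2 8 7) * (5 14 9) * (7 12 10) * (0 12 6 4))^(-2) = (0 6 2 10)(4 8 7 12)(5 14 9)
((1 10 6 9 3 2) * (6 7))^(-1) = ((1 10 7 6 9 3 2))^(-1) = (1 2 3 9 6 7 10)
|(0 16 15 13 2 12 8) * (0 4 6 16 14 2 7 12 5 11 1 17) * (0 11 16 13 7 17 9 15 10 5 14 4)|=12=|(0 4 6 13 17 11 1 9 15 7 12 8)(2 14)(5 16 10)|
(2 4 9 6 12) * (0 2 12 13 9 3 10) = (0 2 4 3 10)(6 13 9) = [2, 1, 4, 10, 3, 5, 13, 7, 8, 6, 0, 11, 12, 9]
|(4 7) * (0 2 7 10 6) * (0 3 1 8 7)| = 14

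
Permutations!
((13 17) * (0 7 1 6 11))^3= ((0 7 1 6 11)(13 17))^3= (0 6 7 11 1)(13 17)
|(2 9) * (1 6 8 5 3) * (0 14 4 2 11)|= 30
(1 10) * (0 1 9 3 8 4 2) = (0 1 10 9 3 8 4 2) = [1, 10, 0, 8, 2, 5, 6, 7, 4, 3, 9]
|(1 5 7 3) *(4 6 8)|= 12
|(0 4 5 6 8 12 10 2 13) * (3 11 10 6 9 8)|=12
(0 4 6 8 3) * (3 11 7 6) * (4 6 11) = [6, 1, 2, 0, 3, 5, 8, 11, 4, 9, 10, 7] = (0 6 8 4 3)(7 11)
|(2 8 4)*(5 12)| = |(2 8 4)(5 12)| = 6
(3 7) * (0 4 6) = (0 4 6)(3 7) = [4, 1, 2, 7, 6, 5, 0, 3]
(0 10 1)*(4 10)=(0 4 10 1)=[4, 0, 2, 3, 10, 5, 6, 7, 8, 9, 1]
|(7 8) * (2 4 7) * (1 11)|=4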